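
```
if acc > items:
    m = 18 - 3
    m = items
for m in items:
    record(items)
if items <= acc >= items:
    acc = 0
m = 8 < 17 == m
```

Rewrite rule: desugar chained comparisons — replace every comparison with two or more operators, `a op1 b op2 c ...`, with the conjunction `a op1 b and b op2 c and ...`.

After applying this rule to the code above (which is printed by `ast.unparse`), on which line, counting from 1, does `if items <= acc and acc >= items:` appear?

Transformed code:
if acc > items:
    m = 18 - 3
    m = items
for m in items:
    record(items)
if items <= acc and acc >= items:
    acc = 0
m = 8 < 17 and 17 == m

6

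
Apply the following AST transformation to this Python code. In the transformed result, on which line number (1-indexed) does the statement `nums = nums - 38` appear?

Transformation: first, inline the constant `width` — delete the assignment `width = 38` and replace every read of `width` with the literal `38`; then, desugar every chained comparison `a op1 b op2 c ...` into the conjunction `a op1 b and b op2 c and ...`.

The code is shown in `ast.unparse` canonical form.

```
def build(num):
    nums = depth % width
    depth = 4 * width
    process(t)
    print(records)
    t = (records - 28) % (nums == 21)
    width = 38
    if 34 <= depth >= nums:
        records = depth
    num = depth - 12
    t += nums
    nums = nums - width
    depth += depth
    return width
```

Transformed code:
def build(num):
    nums = depth % 38
    depth = 4 * 38
    process(t)
    print(records)
    t = (records - 28) % (nums == 21)
    if 34 <= depth and depth >= nums:
        records = depth
    num = depth - 12
    t += nums
    nums = nums - 38
    depth += depth
    return 38

11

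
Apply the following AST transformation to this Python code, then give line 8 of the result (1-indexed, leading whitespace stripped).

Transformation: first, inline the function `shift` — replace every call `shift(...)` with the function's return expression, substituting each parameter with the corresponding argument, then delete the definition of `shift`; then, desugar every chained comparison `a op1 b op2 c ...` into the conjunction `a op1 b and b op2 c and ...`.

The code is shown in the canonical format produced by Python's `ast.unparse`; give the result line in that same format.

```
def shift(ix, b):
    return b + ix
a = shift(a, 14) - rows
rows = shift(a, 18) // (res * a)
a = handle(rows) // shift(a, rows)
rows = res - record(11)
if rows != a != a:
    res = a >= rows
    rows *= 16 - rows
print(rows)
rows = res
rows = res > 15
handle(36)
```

Transformed code:
a = 14 + a - rows
rows = (18 + a) // (res * a)
a = handle(rows) // (rows + a)
rows = res - record(11)
if rows != a and a != a:
    res = a >= rows
    rows *= 16 - rows
print(rows)
rows = res
rows = res > 15
handle(36)

print(rows)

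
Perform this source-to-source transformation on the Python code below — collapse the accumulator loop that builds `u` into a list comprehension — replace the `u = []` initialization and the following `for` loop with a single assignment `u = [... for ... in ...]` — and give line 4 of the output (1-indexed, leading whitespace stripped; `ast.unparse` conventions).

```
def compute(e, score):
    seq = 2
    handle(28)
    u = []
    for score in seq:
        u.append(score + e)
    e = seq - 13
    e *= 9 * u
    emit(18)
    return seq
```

u = [score + e for score in seq]

Transformed code:
def compute(e, score):
    seq = 2
    handle(28)
    u = [score + e for score in seq]
    e = seq - 13
    e *= 9 * u
    emit(18)
    return seq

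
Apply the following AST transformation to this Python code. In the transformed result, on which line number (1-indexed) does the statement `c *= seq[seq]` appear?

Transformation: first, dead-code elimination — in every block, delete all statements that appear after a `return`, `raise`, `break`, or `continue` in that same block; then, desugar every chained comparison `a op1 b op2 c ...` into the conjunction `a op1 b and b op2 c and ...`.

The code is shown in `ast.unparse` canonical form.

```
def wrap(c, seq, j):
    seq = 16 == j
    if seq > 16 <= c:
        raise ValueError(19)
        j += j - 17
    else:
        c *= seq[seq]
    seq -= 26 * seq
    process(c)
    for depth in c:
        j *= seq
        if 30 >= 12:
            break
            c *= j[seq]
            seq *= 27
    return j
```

6

Transformed code:
def wrap(c, seq, j):
    seq = 16 == j
    if seq > 16 and 16 <= c:
        raise ValueError(19)
    else:
        c *= seq[seq]
    seq -= 26 * seq
    process(c)
    for depth in c:
        j *= seq
        if 30 >= 12:
            break
    return j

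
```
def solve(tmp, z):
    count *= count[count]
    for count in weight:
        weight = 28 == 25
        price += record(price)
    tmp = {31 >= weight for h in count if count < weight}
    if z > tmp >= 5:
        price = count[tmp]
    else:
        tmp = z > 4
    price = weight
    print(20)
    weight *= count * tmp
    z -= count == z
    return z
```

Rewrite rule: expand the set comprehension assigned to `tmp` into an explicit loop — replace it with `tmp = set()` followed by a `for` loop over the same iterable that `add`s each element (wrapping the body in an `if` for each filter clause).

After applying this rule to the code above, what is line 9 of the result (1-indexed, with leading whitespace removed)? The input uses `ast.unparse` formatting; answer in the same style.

Transformed code:
def solve(tmp, z):
    count *= count[count]
    for count in weight:
        weight = 28 == 25
        price += record(price)
    tmp = set()
    for h in count:
        if count < weight:
            tmp.add(31 >= weight)
    if z > tmp >= 5:
        price = count[tmp]
    else:
        tmp = z > 4
    price = weight
    print(20)
    weight *= count * tmp
    z -= count == z
    return z

tmp.add(31 >= weight)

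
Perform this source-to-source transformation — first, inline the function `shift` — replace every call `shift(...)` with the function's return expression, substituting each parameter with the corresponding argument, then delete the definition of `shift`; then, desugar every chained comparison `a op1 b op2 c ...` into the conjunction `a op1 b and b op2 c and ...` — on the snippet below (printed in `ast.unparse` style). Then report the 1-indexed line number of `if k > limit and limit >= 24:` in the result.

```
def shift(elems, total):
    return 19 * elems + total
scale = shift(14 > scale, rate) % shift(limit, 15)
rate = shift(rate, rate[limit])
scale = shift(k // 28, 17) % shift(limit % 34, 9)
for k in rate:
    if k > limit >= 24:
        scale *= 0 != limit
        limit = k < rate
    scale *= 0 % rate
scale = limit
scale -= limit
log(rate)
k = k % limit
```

Transformed code:
scale = (19 * (14 > scale) + rate) % (19 * limit + 15)
rate = 19 * rate + rate[limit]
scale = (19 * (k // 28) + 17) % (19 * (limit % 34) + 9)
for k in rate:
    if k > limit and limit >= 24:
        scale *= 0 != limit
        limit = k < rate
    scale *= 0 % rate
scale = limit
scale -= limit
log(rate)
k = k % limit

5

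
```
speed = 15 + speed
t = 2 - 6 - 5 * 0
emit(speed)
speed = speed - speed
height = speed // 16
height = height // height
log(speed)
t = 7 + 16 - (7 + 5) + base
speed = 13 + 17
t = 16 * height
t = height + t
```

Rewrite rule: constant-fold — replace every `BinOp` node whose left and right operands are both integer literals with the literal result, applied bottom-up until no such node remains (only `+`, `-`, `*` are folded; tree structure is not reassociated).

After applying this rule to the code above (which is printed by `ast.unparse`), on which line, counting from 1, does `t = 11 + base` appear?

Transformed code:
speed = 15 + speed
t = -4
emit(speed)
speed = speed - speed
height = speed // 16
height = height // height
log(speed)
t = 11 + base
speed = 30
t = 16 * height
t = height + t

8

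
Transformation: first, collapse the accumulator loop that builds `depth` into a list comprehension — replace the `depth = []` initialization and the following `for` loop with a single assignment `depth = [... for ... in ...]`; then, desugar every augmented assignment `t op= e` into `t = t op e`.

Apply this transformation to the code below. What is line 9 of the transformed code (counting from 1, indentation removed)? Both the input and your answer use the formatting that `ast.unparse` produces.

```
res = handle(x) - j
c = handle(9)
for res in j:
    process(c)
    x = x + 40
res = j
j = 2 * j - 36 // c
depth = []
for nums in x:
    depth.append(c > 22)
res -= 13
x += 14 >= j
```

Transformed code:
res = handle(x) - j
c = handle(9)
for res in j:
    process(c)
    x = x + 40
res = j
j = 2 * j - 36 // c
depth = [c > 22 for nums in x]
res = res - 13
x = x + (14 >= j)

res = res - 13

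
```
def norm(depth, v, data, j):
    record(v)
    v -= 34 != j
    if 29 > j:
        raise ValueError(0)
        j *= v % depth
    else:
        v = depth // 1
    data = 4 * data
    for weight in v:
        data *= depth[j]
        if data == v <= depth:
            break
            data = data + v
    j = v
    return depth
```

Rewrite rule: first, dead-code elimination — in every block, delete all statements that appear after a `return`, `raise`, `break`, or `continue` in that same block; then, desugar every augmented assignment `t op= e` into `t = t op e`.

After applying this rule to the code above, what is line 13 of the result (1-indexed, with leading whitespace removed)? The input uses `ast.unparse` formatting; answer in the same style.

Transformed code:
def norm(depth, v, data, j):
    record(v)
    v = v - (34 != j)
    if 29 > j:
        raise ValueError(0)
    else:
        v = depth // 1
    data = 4 * data
    for weight in v:
        data = data * depth[j]
        if data == v <= depth:
            break
    j = v
    return depth

j = v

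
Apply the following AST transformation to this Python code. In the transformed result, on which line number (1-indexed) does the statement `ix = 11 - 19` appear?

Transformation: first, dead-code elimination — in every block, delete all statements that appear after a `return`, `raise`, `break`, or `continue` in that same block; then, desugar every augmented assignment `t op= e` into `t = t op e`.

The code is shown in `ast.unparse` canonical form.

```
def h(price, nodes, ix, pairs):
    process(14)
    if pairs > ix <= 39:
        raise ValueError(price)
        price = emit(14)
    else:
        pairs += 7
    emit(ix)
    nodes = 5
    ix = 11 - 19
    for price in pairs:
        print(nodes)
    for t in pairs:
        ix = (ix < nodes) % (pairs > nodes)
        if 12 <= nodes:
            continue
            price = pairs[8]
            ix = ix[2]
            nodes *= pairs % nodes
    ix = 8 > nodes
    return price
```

Transformed code:
def h(price, nodes, ix, pairs):
    process(14)
    if pairs > ix <= 39:
        raise ValueError(price)
    else:
        pairs = pairs + 7
    emit(ix)
    nodes = 5
    ix = 11 - 19
    for price in pairs:
        print(nodes)
    for t in pairs:
        ix = (ix < nodes) % (pairs > nodes)
        if 12 <= nodes:
            continue
    ix = 8 > nodes
    return price

9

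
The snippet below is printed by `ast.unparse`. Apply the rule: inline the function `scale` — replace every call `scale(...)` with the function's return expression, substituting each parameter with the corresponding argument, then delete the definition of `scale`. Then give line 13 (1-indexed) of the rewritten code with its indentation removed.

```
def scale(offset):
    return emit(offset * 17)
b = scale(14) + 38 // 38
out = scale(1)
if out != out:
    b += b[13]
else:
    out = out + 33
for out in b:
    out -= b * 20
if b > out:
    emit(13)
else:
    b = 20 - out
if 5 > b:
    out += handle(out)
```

Transformed code:
b = emit(14 * 17) + 38 // 38
out = emit(1 * 17)
if out != out:
    b += b[13]
else:
    out = out + 33
for out in b:
    out -= b * 20
if b > out:
    emit(13)
else:
    b = 20 - out
if 5 > b:
    out += handle(out)

if 5 > b:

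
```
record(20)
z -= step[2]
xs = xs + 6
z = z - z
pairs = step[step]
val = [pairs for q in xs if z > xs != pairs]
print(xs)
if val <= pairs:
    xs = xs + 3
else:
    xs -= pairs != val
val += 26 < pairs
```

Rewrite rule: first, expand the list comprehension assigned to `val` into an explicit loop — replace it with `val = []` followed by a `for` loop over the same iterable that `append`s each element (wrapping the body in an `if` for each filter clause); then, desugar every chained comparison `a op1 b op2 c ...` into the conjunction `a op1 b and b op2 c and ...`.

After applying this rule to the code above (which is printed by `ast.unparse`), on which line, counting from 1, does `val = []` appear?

6

Transformed code:
record(20)
z -= step[2]
xs = xs + 6
z = z - z
pairs = step[step]
val = []
for q in xs:
    if z > xs and xs != pairs:
        val.append(pairs)
print(xs)
if val <= pairs:
    xs = xs + 3
else:
    xs -= pairs != val
val += 26 < pairs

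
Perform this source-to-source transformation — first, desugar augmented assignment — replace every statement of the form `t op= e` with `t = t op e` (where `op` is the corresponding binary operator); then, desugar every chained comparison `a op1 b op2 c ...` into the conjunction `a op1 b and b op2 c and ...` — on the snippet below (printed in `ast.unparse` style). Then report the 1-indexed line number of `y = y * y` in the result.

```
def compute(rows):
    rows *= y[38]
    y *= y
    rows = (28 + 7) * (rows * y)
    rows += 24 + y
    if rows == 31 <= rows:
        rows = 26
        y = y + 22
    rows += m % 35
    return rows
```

3

Transformed code:
def compute(rows):
    rows = rows * y[38]
    y = y * y
    rows = (28 + 7) * (rows * y)
    rows = rows + (24 + y)
    if rows == 31 and 31 <= rows:
        rows = 26
        y = y + 22
    rows = rows + m % 35
    return rows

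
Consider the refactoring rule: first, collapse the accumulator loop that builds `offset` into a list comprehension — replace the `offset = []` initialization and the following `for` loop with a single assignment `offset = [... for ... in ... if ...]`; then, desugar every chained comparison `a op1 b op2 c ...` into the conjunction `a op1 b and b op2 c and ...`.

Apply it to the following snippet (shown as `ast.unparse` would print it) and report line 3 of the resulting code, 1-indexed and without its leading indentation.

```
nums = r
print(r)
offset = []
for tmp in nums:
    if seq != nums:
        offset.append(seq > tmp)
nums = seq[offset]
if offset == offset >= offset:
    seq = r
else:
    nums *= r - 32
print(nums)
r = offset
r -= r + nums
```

offset = [seq > tmp for tmp in nums if seq != nums]

Transformed code:
nums = r
print(r)
offset = [seq > tmp for tmp in nums if seq != nums]
nums = seq[offset]
if offset == offset and offset >= offset:
    seq = r
else:
    nums *= r - 32
print(nums)
r = offset
r -= r + nums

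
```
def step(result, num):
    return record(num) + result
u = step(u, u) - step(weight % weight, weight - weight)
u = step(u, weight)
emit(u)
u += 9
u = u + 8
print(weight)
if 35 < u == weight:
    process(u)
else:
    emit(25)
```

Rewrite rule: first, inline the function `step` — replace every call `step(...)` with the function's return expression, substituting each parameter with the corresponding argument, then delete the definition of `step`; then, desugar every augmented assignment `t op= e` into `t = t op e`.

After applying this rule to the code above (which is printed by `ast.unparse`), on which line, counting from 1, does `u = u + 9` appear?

Transformed code:
u = record(u) + u - (record(weight - weight) + weight % weight)
u = record(weight) + u
emit(u)
u = u + 9
u = u + 8
print(weight)
if 35 < u == weight:
    process(u)
else:
    emit(25)

4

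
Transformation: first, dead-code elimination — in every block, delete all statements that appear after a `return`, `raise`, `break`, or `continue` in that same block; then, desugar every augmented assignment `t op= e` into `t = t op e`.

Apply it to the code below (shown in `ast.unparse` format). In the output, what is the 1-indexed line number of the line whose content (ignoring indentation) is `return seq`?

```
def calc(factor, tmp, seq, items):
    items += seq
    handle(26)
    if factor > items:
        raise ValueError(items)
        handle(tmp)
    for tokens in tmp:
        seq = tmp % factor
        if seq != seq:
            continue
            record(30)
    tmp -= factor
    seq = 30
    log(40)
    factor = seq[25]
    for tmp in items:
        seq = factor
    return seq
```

16

Transformed code:
def calc(factor, tmp, seq, items):
    items = items + seq
    handle(26)
    if factor > items:
        raise ValueError(items)
    for tokens in tmp:
        seq = tmp % factor
        if seq != seq:
            continue
    tmp = tmp - factor
    seq = 30
    log(40)
    factor = seq[25]
    for tmp in items:
        seq = factor
    return seq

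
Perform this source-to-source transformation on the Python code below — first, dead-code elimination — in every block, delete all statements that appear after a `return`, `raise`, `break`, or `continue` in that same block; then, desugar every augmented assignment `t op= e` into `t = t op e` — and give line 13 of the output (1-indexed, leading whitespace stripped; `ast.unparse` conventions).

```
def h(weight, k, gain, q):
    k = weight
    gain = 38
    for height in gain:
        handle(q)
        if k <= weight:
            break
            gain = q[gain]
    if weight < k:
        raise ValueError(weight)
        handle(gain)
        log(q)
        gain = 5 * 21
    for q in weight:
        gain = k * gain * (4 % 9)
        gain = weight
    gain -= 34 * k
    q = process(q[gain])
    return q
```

gain = gain - 34 * k

Transformed code:
def h(weight, k, gain, q):
    k = weight
    gain = 38
    for height in gain:
        handle(q)
        if k <= weight:
            break
    if weight < k:
        raise ValueError(weight)
    for q in weight:
        gain = k * gain * (4 % 9)
        gain = weight
    gain = gain - 34 * k
    q = process(q[gain])
    return q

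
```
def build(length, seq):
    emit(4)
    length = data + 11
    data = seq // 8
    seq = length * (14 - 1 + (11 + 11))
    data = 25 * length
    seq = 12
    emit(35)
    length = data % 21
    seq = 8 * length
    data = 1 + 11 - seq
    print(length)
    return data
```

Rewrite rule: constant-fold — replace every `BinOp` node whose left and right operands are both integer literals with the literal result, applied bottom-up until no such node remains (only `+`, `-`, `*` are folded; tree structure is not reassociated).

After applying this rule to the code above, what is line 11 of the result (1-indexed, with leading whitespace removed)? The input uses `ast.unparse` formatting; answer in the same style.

Transformed code:
def build(length, seq):
    emit(4)
    length = data + 11
    data = seq // 8
    seq = length * 35
    data = 25 * length
    seq = 12
    emit(35)
    length = data % 21
    seq = 8 * length
    data = 12 - seq
    print(length)
    return data

data = 12 - seq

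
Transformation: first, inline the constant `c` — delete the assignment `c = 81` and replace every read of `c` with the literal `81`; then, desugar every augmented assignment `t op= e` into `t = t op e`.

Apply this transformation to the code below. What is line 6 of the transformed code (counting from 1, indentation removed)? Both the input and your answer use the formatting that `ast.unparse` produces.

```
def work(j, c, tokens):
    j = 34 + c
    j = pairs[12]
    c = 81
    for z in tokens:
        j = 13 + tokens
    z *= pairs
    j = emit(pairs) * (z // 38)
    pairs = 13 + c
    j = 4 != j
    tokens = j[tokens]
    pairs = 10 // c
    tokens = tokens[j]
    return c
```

Transformed code:
def work(j, c, tokens):
    j = 34 + 81
    j = pairs[12]
    for z in tokens:
        j = 13 + tokens
    z = z * pairs
    j = emit(pairs) * (z // 38)
    pairs = 13 + 81
    j = 4 != j
    tokens = j[tokens]
    pairs = 10 // 81
    tokens = tokens[j]
    return 81

z = z * pairs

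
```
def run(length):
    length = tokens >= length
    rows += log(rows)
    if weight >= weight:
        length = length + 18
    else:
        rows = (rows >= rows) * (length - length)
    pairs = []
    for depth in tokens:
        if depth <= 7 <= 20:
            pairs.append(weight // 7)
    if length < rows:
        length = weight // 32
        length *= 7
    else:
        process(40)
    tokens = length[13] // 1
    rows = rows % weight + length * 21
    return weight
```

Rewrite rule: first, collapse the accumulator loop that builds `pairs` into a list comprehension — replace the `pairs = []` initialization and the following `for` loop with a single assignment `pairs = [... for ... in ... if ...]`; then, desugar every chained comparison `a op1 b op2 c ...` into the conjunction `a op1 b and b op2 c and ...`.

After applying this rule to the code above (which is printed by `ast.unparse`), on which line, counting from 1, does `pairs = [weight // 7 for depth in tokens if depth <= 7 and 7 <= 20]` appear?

Transformed code:
def run(length):
    length = tokens >= length
    rows += log(rows)
    if weight >= weight:
        length = length + 18
    else:
        rows = (rows >= rows) * (length - length)
    pairs = [weight // 7 for depth in tokens if depth <= 7 and 7 <= 20]
    if length < rows:
        length = weight // 32
        length *= 7
    else:
        process(40)
    tokens = length[13] // 1
    rows = rows % weight + length * 21
    return weight

8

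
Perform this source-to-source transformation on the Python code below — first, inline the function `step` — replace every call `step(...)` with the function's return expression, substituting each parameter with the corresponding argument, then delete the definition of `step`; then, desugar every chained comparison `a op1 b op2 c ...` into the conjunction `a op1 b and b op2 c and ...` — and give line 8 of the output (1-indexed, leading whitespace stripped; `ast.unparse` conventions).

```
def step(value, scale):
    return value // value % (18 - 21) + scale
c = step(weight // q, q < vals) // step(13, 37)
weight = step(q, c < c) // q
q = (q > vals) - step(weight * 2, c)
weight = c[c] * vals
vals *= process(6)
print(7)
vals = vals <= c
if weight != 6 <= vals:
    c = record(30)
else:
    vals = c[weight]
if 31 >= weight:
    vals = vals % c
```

if weight != 6 and 6 <= vals:

Transformed code:
c = (weight // q // (weight // q) % (18 - 21) + (q < vals)) // (13 // 13 % (18 - 21) + 37)
weight = (q // q % (18 - 21) + (c < c)) // q
q = (q > vals) - (weight * 2 // (weight * 2) % (18 - 21) + c)
weight = c[c] * vals
vals *= process(6)
print(7)
vals = vals <= c
if weight != 6 and 6 <= vals:
    c = record(30)
else:
    vals = c[weight]
if 31 >= weight:
    vals = vals % c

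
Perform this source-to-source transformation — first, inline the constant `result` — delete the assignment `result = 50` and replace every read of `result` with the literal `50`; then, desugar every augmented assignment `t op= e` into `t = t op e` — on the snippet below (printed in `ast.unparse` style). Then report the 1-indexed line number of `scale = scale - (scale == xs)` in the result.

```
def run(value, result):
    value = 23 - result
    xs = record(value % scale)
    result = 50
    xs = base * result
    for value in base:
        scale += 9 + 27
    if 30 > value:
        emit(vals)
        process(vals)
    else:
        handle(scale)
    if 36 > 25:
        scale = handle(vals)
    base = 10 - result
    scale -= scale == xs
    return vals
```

15

Transformed code:
def run(value, result):
    value = 23 - 50
    xs = record(value % scale)
    xs = base * 50
    for value in base:
        scale = scale + (9 + 27)
    if 30 > value:
        emit(vals)
        process(vals)
    else:
        handle(scale)
    if 36 > 25:
        scale = handle(vals)
    base = 10 - 50
    scale = scale - (scale == xs)
    return vals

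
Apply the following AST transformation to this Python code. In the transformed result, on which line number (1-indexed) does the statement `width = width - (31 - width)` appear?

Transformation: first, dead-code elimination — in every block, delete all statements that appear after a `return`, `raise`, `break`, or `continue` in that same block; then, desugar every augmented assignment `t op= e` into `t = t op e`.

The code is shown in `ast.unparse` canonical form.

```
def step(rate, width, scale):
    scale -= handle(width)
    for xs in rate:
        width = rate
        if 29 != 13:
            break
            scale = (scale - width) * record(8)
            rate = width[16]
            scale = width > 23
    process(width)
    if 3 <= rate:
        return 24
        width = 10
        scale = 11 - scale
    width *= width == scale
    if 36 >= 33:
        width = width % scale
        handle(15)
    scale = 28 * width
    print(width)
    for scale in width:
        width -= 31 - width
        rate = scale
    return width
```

17

Transformed code:
def step(rate, width, scale):
    scale = scale - handle(width)
    for xs in rate:
        width = rate
        if 29 != 13:
            break
    process(width)
    if 3 <= rate:
        return 24
    width = width * (width == scale)
    if 36 >= 33:
        width = width % scale
        handle(15)
    scale = 28 * width
    print(width)
    for scale in width:
        width = width - (31 - width)
        rate = scale
    return width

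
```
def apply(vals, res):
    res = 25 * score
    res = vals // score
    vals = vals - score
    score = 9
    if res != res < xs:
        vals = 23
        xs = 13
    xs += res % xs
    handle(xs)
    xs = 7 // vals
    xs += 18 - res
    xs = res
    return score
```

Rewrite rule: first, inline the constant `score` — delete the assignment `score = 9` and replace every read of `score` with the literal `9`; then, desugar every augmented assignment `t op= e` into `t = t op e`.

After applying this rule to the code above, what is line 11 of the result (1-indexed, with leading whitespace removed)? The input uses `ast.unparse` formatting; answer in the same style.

Transformed code:
def apply(vals, res):
    res = 25 * 9
    res = vals // 9
    vals = vals - 9
    if res != res < xs:
        vals = 23
        xs = 13
    xs = xs + res % xs
    handle(xs)
    xs = 7 // vals
    xs = xs + (18 - res)
    xs = res
    return 9

xs = xs + (18 - res)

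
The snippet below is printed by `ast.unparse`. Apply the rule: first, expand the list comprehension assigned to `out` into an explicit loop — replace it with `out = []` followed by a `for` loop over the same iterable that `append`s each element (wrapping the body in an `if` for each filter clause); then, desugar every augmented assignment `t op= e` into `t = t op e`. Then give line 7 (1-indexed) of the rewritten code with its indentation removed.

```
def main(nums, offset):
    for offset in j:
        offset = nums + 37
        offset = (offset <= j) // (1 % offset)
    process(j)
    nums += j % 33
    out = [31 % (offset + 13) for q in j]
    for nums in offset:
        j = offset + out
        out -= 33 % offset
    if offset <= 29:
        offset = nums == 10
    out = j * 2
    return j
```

out = []

Transformed code:
def main(nums, offset):
    for offset in j:
        offset = nums + 37
        offset = (offset <= j) // (1 % offset)
    process(j)
    nums = nums + j % 33
    out = []
    for q in j:
        out.append(31 % (offset + 13))
    for nums in offset:
        j = offset + out
        out = out - 33 % offset
    if offset <= 29:
        offset = nums == 10
    out = j * 2
    return j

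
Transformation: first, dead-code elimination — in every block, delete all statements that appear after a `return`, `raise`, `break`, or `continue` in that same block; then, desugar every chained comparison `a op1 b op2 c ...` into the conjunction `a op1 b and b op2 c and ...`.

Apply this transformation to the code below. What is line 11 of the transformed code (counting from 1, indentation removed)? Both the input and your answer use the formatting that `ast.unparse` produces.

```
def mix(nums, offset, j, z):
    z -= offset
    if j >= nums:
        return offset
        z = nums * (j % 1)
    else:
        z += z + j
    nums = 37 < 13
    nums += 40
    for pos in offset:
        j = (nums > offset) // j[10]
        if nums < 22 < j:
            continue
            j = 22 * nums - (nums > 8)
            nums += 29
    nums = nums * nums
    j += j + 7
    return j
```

Transformed code:
def mix(nums, offset, j, z):
    z -= offset
    if j >= nums:
        return offset
    else:
        z += z + j
    nums = 37 < 13
    nums += 40
    for pos in offset:
        j = (nums > offset) // j[10]
        if nums < 22 and 22 < j:
            continue
    nums = nums * nums
    j += j + 7
    return j

if nums < 22 and 22 < j:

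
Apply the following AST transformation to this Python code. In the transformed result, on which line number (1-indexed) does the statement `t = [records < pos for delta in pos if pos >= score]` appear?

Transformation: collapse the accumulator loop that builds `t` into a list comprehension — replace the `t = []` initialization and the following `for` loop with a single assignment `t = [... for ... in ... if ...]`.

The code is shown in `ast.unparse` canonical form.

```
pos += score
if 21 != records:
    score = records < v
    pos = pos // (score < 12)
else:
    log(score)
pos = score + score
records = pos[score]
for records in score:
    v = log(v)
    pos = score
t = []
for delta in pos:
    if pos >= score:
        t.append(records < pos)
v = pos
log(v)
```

Transformed code:
pos += score
if 21 != records:
    score = records < v
    pos = pos // (score < 12)
else:
    log(score)
pos = score + score
records = pos[score]
for records in score:
    v = log(v)
    pos = score
t = [records < pos for delta in pos if pos >= score]
v = pos
log(v)

12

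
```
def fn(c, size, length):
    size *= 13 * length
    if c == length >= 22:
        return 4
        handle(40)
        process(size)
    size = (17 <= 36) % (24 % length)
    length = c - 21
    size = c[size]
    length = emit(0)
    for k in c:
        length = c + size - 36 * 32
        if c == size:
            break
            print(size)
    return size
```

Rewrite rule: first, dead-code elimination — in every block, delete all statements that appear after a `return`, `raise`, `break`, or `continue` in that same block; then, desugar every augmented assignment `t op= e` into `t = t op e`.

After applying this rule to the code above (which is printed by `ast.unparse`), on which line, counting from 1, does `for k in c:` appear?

Transformed code:
def fn(c, size, length):
    size = size * (13 * length)
    if c == length >= 22:
        return 4
    size = (17 <= 36) % (24 % length)
    length = c - 21
    size = c[size]
    length = emit(0)
    for k in c:
        length = c + size - 36 * 32
        if c == size:
            break
    return size

9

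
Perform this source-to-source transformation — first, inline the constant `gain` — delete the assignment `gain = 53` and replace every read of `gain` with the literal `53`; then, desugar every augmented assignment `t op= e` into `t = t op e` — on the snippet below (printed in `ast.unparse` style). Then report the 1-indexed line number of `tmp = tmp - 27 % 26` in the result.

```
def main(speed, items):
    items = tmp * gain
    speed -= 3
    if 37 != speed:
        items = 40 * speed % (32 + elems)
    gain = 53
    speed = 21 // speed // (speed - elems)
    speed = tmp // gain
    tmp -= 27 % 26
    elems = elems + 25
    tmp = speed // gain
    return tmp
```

Transformed code:
def main(speed, items):
    items = tmp * 53
    speed = speed - 3
    if 37 != speed:
        items = 40 * speed % (32 + elems)
    speed = 21 // speed // (speed - elems)
    speed = tmp // 53
    tmp = tmp - 27 % 26
    elems = elems + 25
    tmp = speed // 53
    return tmp

8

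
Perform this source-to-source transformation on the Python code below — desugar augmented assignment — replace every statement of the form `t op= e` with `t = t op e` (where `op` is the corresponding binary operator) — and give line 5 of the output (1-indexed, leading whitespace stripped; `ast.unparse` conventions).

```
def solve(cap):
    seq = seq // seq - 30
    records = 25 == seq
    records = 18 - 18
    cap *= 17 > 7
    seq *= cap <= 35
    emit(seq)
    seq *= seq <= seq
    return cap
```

cap = cap * (17 > 7)

Transformed code:
def solve(cap):
    seq = seq // seq - 30
    records = 25 == seq
    records = 18 - 18
    cap = cap * (17 > 7)
    seq = seq * (cap <= 35)
    emit(seq)
    seq = seq * (seq <= seq)
    return cap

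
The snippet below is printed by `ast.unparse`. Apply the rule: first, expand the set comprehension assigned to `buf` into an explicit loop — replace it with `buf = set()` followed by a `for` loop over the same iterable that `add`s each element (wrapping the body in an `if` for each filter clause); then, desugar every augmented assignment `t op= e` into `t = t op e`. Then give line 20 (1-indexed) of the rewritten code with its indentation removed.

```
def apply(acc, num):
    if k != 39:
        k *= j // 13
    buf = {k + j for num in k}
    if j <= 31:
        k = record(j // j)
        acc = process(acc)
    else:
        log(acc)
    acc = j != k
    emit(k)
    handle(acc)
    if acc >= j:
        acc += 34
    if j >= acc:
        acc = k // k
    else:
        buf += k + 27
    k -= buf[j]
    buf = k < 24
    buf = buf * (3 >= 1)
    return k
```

buf = buf + (k + 27)

Transformed code:
def apply(acc, num):
    if k != 39:
        k = k * (j // 13)
    buf = set()
    for num in k:
        buf.add(k + j)
    if j <= 31:
        k = record(j // j)
        acc = process(acc)
    else:
        log(acc)
    acc = j != k
    emit(k)
    handle(acc)
    if acc >= j:
        acc = acc + 34
    if j >= acc:
        acc = k // k
    else:
        buf = buf + (k + 27)
    k = k - buf[j]
    buf = k < 24
    buf = buf * (3 >= 1)
    return k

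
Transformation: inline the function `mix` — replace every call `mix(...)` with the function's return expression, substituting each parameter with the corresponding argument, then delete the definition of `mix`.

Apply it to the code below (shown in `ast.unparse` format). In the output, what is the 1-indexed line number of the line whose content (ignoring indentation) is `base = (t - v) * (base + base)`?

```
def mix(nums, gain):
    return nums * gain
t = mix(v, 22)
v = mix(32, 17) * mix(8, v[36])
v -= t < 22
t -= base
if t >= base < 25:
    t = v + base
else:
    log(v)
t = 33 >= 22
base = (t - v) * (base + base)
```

10

Transformed code:
t = v * 22
v = 32 * 17 * (8 * v[36])
v -= t < 22
t -= base
if t >= base < 25:
    t = v + base
else:
    log(v)
t = 33 >= 22
base = (t - v) * (base + base)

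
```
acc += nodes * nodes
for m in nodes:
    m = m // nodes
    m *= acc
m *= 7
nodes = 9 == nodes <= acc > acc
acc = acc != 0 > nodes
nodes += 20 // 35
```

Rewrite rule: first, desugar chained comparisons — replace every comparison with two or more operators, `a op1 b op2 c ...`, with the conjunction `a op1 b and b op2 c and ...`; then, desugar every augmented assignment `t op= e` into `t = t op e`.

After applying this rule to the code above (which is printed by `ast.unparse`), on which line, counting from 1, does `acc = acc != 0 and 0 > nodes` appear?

7

Transformed code:
acc = acc + nodes * nodes
for m in nodes:
    m = m // nodes
    m = m * acc
m = m * 7
nodes = 9 == nodes and nodes <= acc and (acc > acc)
acc = acc != 0 and 0 > nodes
nodes = nodes + 20 // 35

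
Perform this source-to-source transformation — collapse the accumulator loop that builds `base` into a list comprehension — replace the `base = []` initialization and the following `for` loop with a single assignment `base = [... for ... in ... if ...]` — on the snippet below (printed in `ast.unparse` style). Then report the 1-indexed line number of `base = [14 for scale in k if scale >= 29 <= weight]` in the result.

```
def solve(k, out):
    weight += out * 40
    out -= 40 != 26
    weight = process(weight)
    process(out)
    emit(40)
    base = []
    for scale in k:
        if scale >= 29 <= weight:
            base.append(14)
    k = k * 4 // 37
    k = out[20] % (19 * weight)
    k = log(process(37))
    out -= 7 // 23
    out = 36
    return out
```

Transformed code:
def solve(k, out):
    weight += out * 40
    out -= 40 != 26
    weight = process(weight)
    process(out)
    emit(40)
    base = [14 for scale in k if scale >= 29 <= weight]
    k = k * 4 // 37
    k = out[20] % (19 * weight)
    k = log(process(37))
    out -= 7 // 23
    out = 36
    return out

7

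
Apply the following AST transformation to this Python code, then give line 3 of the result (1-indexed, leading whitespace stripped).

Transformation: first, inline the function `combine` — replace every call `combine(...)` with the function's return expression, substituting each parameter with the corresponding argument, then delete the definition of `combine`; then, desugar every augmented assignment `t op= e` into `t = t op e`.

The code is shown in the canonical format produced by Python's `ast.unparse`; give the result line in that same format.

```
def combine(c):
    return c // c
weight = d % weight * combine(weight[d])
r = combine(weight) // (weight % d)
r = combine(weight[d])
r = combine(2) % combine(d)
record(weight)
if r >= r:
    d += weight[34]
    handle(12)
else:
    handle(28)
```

Transformed code:
weight = d % weight * (weight[d] // weight[d])
r = weight // weight // (weight % d)
r = weight[d] // weight[d]
r = 2 // 2 % (d // d)
record(weight)
if r >= r:
    d = d + weight[34]
    handle(12)
else:
    handle(28)

r = weight[d] // weight[d]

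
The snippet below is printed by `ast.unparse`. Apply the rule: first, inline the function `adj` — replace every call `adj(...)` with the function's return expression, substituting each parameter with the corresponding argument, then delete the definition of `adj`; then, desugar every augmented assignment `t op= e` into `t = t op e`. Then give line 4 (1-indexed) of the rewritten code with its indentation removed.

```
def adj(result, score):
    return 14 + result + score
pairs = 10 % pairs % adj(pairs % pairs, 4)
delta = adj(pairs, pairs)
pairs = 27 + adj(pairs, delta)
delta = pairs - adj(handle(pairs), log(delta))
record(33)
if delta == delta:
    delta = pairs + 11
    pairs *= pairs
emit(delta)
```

Transformed code:
pairs = 10 % pairs % (14 + pairs % pairs + 4)
delta = 14 + pairs + pairs
pairs = 27 + (14 + pairs + delta)
delta = pairs - (14 + handle(pairs) + log(delta))
record(33)
if delta == delta:
    delta = pairs + 11
    pairs = pairs * pairs
emit(delta)

delta = pairs - (14 + handle(pairs) + log(delta))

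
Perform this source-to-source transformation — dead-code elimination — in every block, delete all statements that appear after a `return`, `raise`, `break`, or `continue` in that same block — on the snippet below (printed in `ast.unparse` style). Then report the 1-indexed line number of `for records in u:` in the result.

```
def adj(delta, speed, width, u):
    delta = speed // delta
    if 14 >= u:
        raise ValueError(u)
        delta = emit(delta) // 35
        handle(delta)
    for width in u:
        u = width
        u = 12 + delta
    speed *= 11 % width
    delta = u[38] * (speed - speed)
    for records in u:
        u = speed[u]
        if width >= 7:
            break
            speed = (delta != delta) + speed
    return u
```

10

Transformed code:
def adj(delta, speed, width, u):
    delta = speed // delta
    if 14 >= u:
        raise ValueError(u)
    for width in u:
        u = width
        u = 12 + delta
    speed *= 11 % width
    delta = u[38] * (speed - speed)
    for records in u:
        u = speed[u]
        if width >= 7:
            break
    return u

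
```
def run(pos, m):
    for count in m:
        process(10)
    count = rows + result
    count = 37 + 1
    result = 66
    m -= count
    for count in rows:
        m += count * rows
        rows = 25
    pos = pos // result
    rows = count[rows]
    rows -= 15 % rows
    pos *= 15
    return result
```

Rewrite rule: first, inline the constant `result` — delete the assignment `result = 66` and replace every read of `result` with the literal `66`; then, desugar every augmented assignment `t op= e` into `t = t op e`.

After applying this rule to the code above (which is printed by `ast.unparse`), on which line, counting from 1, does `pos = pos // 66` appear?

Transformed code:
def run(pos, m):
    for count in m:
        process(10)
    count = rows + 66
    count = 37 + 1
    m = m - count
    for count in rows:
        m = m + count * rows
        rows = 25
    pos = pos // 66
    rows = count[rows]
    rows = rows - 15 % rows
    pos = pos * 15
    return 66

10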